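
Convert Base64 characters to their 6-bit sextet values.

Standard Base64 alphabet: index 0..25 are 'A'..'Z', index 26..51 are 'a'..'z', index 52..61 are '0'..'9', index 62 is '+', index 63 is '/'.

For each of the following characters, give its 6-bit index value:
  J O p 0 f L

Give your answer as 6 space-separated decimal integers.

Answer: 9 14 41 52 31 11

Derivation:
'J': A..Z range, ord('J') − ord('A') = 9
'O': A..Z range, ord('O') − ord('A') = 14
'p': a..z range, 26 + ord('p') − ord('a') = 41
'0': 0..9 range, 52 + ord('0') − ord('0') = 52
'f': a..z range, 26 + ord('f') − ord('a') = 31
'L': A..Z range, ord('L') − ord('A') = 11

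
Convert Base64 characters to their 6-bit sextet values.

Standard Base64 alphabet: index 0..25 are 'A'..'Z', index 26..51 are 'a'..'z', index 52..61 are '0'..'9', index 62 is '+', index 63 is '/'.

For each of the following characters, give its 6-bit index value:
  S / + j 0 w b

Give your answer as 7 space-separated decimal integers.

'S': A..Z range, ord('S') − ord('A') = 18
'/': index 63
'+': index 62
'j': a..z range, 26 + ord('j') − ord('a') = 35
'0': 0..9 range, 52 + ord('0') − ord('0') = 52
'w': a..z range, 26 + ord('w') − ord('a') = 48
'b': a..z range, 26 + ord('b') − ord('a') = 27

Answer: 18 63 62 35 52 48 27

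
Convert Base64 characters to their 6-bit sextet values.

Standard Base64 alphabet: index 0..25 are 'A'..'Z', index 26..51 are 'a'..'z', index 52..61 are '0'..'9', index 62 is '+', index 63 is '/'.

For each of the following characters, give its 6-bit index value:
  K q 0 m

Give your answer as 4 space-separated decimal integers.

Answer: 10 42 52 38

Derivation:
'K': A..Z range, ord('K') − ord('A') = 10
'q': a..z range, 26 + ord('q') − ord('a') = 42
'0': 0..9 range, 52 + ord('0') − ord('0') = 52
'm': a..z range, 26 + ord('m') − ord('a') = 38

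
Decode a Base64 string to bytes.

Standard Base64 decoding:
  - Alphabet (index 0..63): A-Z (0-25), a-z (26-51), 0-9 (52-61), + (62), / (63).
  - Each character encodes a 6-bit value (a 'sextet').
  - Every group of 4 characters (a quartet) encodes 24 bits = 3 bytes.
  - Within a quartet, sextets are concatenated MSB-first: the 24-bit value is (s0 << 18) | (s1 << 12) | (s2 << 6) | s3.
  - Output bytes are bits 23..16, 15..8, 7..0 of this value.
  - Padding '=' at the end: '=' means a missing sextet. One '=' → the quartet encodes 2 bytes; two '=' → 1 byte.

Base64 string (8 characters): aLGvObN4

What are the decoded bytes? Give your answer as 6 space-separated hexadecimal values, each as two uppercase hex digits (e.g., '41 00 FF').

After char 0 ('a'=26): chars_in_quartet=1 acc=0x1A bytes_emitted=0
After char 1 ('L'=11): chars_in_quartet=2 acc=0x68B bytes_emitted=0
After char 2 ('G'=6): chars_in_quartet=3 acc=0x1A2C6 bytes_emitted=0
After char 3 ('v'=47): chars_in_quartet=4 acc=0x68B1AF -> emit 68 B1 AF, reset; bytes_emitted=3
After char 4 ('O'=14): chars_in_quartet=1 acc=0xE bytes_emitted=3
After char 5 ('b'=27): chars_in_quartet=2 acc=0x39B bytes_emitted=3
After char 6 ('N'=13): chars_in_quartet=3 acc=0xE6CD bytes_emitted=3
After char 7 ('4'=56): chars_in_quartet=4 acc=0x39B378 -> emit 39 B3 78, reset; bytes_emitted=6

Answer: 68 B1 AF 39 B3 78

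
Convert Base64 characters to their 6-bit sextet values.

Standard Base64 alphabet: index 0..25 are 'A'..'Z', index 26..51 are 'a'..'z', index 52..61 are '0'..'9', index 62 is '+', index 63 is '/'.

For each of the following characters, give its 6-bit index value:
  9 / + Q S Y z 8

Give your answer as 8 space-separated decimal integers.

'9': 0..9 range, 52 + ord('9') − ord('0') = 61
'/': index 63
'+': index 62
'Q': A..Z range, ord('Q') − ord('A') = 16
'S': A..Z range, ord('S') − ord('A') = 18
'Y': A..Z range, ord('Y') − ord('A') = 24
'z': a..z range, 26 + ord('z') − ord('a') = 51
'8': 0..9 range, 52 + ord('8') − ord('0') = 60

Answer: 61 63 62 16 18 24 51 60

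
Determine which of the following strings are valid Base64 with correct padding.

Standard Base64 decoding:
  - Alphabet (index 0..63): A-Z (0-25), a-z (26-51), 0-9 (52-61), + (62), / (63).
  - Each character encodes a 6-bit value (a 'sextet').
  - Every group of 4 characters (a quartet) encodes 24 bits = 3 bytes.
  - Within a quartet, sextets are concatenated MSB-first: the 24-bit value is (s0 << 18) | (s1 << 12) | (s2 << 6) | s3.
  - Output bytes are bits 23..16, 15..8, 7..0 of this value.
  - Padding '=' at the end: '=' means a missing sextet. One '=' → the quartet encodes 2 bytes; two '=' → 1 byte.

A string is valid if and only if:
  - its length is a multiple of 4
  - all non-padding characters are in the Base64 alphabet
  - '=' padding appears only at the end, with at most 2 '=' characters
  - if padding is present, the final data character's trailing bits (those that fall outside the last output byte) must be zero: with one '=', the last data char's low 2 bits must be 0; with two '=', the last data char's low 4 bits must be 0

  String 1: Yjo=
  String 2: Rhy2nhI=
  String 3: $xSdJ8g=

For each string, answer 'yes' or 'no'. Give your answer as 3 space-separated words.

String 1: 'Yjo=' → valid
String 2: 'Rhy2nhI=' → valid
String 3: '$xSdJ8g=' → invalid (bad char(s): ['$'])

Answer: yes yes no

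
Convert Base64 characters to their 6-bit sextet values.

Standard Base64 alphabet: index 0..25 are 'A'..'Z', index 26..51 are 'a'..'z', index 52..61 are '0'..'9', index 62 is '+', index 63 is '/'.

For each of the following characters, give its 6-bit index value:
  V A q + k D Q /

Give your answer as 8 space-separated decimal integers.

Answer: 21 0 42 62 36 3 16 63

Derivation:
'V': A..Z range, ord('V') − ord('A') = 21
'A': A..Z range, ord('A') − ord('A') = 0
'q': a..z range, 26 + ord('q') − ord('a') = 42
'+': index 62
'k': a..z range, 26 + ord('k') − ord('a') = 36
'D': A..Z range, ord('D') − ord('A') = 3
'Q': A..Z range, ord('Q') − ord('A') = 16
'/': index 63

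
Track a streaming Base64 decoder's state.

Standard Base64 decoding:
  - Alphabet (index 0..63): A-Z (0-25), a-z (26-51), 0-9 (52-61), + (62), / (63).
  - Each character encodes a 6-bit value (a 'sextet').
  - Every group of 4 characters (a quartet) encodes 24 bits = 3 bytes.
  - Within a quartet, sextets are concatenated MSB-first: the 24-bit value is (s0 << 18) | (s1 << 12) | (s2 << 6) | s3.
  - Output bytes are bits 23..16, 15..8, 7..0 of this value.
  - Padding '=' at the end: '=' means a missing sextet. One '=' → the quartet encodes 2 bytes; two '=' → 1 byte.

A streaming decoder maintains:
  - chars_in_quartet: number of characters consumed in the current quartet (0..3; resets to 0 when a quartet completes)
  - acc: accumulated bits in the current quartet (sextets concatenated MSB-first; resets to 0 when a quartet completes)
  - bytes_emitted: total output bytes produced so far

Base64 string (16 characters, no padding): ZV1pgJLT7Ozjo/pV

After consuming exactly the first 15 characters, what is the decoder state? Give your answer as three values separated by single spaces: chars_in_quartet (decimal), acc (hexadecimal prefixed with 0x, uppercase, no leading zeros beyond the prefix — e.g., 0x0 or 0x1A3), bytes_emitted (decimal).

Answer: 3 0x28FE9 9

Derivation:
After char 0 ('Z'=25): chars_in_quartet=1 acc=0x19 bytes_emitted=0
After char 1 ('V'=21): chars_in_quartet=2 acc=0x655 bytes_emitted=0
After char 2 ('1'=53): chars_in_quartet=3 acc=0x19575 bytes_emitted=0
After char 3 ('p'=41): chars_in_quartet=4 acc=0x655D69 -> emit 65 5D 69, reset; bytes_emitted=3
After char 4 ('g'=32): chars_in_quartet=1 acc=0x20 bytes_emitted=3
After char 5 ('J'=9): chars_in_quartet=2 acc=0x809 bytes_emitted=3
After char 6 ('L'=11): chars_in_quartet=3 acc=0x2024B bytes_emitted=3
After char 7 ('T'=19): chars_in_quartet=4 acc=0x8092D3 -> emit 80 92 D3, reset; bytes_emitted=6
After char 8 ('7'=59): chars_in_quartet=1 acc=0x3B bytes_emitted=6
After char 9 ('O'=14): chars_in_quartet=2 acc=0xECE bytes_emitted=6
After char 10 ('z'=51): chars_in_quartet=3 acc=0x3B3B3 bytes_emitted=6
After char 11 ('j'=35): chars_in_quartet=4 acc=0xECECE3 -> emit EC EC E3, reset; bytes_emitted=9
After char 12 ('o'=40): chars_in_quartet=1 acc=0x28 bytes_emitted=9
After char 13 ('/'=63): chars_in_quartet=2 acc=0xA3F bytes_emitted=9
After char 14 ('p'=41): chars_in_quartet=3 acc=0x28FE9 bytes_emitted=9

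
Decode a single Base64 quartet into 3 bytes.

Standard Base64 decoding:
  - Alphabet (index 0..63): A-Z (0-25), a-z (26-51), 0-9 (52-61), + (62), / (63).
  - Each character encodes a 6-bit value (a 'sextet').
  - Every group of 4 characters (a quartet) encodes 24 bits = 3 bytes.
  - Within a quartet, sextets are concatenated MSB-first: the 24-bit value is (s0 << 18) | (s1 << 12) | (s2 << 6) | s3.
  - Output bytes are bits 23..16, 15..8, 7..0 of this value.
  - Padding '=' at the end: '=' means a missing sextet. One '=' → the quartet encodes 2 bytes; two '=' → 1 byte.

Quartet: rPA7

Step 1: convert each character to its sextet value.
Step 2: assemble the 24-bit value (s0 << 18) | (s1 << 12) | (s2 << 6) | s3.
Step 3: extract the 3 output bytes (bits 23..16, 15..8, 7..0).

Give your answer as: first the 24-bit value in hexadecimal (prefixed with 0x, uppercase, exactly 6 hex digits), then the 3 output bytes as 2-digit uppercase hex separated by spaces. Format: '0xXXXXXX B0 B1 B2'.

Sextets: r=43, P=15, A=0, 7=59
24-bit: (43<<18) | (15<<12) | (0<<6) | 59
      = 0xAC0000 | 0x00F000 | 0x000000 | 0x00003B
      = 0xACF03B
Bytes: (v>>16)&0xFF=AC, (v>>8)&0xFF=F0, v&0xFF=3B

Answer: 0xACF03B AC F0 3B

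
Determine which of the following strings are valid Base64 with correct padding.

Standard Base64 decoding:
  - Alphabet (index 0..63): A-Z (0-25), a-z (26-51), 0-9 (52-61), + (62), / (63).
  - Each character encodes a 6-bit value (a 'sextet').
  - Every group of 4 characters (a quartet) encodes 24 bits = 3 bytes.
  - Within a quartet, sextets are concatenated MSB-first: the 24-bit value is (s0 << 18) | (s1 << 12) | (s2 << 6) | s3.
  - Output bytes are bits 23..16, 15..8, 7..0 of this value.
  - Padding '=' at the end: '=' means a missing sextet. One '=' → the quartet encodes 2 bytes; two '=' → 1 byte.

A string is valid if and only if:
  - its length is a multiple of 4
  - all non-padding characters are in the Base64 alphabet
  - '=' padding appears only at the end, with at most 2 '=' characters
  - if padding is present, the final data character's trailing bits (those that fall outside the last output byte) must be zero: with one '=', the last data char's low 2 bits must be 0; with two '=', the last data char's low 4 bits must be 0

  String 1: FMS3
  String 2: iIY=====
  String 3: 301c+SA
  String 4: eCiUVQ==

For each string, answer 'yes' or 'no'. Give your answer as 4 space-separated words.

String 1: 'FMS3' → valid
String 2: 'iIY=====' → invalid (5 pad chars (max 2))
String 3: '301c+SA' → invalid (len=7 not mult of 4)
String 4: 'eCiUVQ==' → valid

Answer: yes no no yes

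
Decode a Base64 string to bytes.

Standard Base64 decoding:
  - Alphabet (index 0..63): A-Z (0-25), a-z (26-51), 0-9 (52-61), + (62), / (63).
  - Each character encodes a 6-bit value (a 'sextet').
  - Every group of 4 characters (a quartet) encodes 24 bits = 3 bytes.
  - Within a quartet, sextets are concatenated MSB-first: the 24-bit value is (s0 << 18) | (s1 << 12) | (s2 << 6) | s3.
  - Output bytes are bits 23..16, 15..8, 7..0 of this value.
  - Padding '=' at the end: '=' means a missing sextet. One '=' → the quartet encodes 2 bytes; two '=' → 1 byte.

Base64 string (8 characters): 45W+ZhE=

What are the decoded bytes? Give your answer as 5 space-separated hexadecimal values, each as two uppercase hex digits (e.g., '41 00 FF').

After char 0 ('4'=56): chars_in_quartet=1 acc=0x38 bytes_emitted=0
After char 1 ('5'=57): chars_in_quartet=2 acc=0xE39 bytes_emitted=0
After char 2 ('W'=22): chars_in_quartet=3 acc=0x38E56 bytes_emitted=0
After char 3 ('+'=62): chars_in_quartet=4 acc=0xE395BE -> emit E3 95 BE, reset; bytes_emitted=3
After char 4 ('Z'=25): chars_in_quartet=1 acc=0x19 bytes_emitted=3
After char 5 ('h'=33): chars_in_quartet=2 acc=0x661 bytes_emitted=3
After char 6 ('E'=4): chars_in_quartet=3 acc=0x19844 bytes_emitted=3
Padding '=': partial quartet acc=0x19844 -> emit 66 11; bytes_emitted=5

Answer: E3 95 BE 66 11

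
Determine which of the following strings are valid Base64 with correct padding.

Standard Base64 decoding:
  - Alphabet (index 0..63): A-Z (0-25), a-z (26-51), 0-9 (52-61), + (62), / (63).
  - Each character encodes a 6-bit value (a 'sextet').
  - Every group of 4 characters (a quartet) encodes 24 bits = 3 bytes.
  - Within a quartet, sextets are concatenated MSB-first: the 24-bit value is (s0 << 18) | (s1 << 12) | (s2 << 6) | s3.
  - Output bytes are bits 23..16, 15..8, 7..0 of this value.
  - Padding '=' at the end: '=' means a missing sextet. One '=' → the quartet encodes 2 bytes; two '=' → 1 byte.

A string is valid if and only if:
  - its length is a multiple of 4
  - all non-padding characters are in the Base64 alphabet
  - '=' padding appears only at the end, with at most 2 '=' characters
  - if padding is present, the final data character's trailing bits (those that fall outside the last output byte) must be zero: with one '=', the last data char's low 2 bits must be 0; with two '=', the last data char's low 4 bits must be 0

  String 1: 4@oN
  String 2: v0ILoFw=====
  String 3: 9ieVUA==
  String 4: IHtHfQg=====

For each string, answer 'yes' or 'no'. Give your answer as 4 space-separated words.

String 1: '4@oN' → invalid (bad char(s): ['@'])
String 2: 'v0ILoFw=====' → invalid (5 pad chars (max 2))
String 3: '9ieVUA==' → valid
String 4: 'IHtHfQg=====' → invalid (5 pad chars (max 2))

Answer: no no yes no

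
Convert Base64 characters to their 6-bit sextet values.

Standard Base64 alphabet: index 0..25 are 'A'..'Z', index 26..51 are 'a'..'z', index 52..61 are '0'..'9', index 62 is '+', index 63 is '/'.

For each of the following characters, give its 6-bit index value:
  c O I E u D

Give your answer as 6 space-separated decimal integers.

Answer: 28 14 8 4 46 3

Derivation:
'c': a..z range, 26 + ord('c') − ord('a') = 28
'O': A..Z range, ord('O') − ord('A') = 14
'I': A..Z range, ord('I') − ord('A') = 8
'E': A..Z range, ord('E') − ord('A') = 4
'u': a..z range, 26 + ord('u') − ord('a') = 46
'D': A..Z range, ord('D') − ord('A') = 3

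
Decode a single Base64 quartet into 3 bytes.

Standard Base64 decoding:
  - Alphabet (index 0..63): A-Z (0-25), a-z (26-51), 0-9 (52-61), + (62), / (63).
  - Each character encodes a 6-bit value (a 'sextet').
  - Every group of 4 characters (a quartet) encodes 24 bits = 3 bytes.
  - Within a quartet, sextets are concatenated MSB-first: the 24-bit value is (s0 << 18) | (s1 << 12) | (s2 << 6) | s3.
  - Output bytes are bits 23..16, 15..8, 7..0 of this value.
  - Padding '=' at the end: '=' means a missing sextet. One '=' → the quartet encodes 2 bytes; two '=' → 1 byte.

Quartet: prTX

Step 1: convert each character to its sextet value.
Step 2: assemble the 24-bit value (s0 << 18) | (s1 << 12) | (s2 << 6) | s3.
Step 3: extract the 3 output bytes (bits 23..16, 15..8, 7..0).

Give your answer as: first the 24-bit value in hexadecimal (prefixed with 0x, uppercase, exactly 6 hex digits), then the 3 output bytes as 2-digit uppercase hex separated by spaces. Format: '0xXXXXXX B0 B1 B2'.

Sextets: p=41, r=43, T=19, X=23
24-bit: (41<<18) | (43<<12) | (19<<6) | 23
      = 0xA40000 | 0x02B000 | 0x0004C0 | 0x000017
      = 0xA6B4D7
Bytes: (v>>16)&0xFF=A6, (v>>8)&0xFF=B4, v&0xFF=D7

Answer: 0xA6B4D7 A6 B4 D7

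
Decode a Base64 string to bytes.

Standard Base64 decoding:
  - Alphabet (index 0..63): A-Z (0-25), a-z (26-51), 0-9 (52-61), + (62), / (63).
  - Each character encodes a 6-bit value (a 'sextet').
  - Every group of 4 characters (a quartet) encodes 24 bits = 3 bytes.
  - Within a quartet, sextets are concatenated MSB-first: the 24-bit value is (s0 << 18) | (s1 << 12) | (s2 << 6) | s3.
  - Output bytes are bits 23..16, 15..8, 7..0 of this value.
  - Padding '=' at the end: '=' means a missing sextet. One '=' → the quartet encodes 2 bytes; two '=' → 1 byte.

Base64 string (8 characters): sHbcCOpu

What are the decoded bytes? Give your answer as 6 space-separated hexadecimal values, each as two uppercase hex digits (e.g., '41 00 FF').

Answer: B0 76 DC 08 EA 6E

Derivation:
After char 0 ('s'=44): chars_in_quartet=1 acc=0x2C bytes_emitted=0
After char 1 ('H'=7): chars_in_quartet=2 acc=0xB07 bytes_emitted=0
After char 2 ('b'=27): chars_in_quartet=3 acc=0x2C1DB bytes_emitted=0
After char 3 ('c'=28): chars_in_quartet=4 acc=0xB076DC -> emit B0 76 DC, reset; bytes_emitted=3
After char 4 ('C'=2): chars_in_quartet=1 acc=0x2 bytes_emitted=3
After char 5 ('O'=14): chars_in_quartet=2 acc=0x8E bytes_emitted=3
After char 6 ('p'=41): chars_in_quartet=3 acc=0x23A9 bytes_emitted=3
After char 7 ('u'=46): chars_in_quartet=4 acc=0x8EA6E -> emit 08 EA 6E, reset; bytes_emitted=6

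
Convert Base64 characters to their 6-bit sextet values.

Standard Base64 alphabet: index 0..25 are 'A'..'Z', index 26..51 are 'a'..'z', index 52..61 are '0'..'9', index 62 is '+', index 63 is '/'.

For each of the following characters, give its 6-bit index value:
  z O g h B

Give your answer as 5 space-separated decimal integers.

Answer: 51 14 32 33 1

Derivation:
'z': a..z range, 26 + ord('z') − ord('a') = 51
'O': A..Z range, ord('O') − ord('A') = 14
'g': a..z range, 26 + ord('g') − ord('a') = 32
'h': a..z range, 26 + ord('h') − ord('a') = 33
'B': A..Z range, ord('B') − ord('A') = 1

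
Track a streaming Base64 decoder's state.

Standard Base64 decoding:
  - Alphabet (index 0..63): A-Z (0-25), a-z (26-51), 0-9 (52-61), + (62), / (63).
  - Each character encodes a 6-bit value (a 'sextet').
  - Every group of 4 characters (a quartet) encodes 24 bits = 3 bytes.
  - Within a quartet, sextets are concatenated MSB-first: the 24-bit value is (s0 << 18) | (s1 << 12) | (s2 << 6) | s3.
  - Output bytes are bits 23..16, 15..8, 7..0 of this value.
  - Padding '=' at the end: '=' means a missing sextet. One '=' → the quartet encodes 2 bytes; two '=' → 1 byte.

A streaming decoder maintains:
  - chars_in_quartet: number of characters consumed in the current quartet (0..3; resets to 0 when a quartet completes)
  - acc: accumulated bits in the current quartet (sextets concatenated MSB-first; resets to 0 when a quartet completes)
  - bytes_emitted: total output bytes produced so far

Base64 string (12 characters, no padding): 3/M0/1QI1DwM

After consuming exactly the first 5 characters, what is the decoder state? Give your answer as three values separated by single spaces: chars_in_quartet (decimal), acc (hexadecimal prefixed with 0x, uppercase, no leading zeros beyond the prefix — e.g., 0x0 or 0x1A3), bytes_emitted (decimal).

After char 0 ('3'=55): chars_in_quartet=1 acc=0x37 bytes_emitted=0
After char 1 ('/'=63): chars_in_quartet=2 acc=0xDFF bytes_emitted=0
After char 2 ('M'=12): chars_in_quartet=3 acc=0x37FCC bytes_emitted=0
After char 3 ('0'=52): chars_in_quartet=4 acc=0xDFF334 -> emit DF F3 34, reset; bytes_emitted=3
After char 4 ('/'=63): chars_in_quartet=1 acc=0x3F bytes_emitted=3

Answer: 1 0x3F 3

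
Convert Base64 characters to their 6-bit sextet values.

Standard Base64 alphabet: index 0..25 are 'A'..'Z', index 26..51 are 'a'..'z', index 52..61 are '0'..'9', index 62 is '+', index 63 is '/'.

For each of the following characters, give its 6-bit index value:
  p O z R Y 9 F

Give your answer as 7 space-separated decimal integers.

Answer: 41 14 51 17 24 61 5

Derivation:
'p': a..z range, 26 + ord('p') − ord('a') = 41
'O': A..Z range, ord('O') − ord('A') = 14
'z': a..z range, 26 + ord('z') − ord('a') = 51
'R': A..Z range, ord('R') − ord('A') = 17
'Y': A..Z range, ord('Y') − ord('A') = 24
'9': 0..9 range, 52 + ord('9') − ord('0') = 61
'F': A..Z range, ord('F') − ord('A') = 5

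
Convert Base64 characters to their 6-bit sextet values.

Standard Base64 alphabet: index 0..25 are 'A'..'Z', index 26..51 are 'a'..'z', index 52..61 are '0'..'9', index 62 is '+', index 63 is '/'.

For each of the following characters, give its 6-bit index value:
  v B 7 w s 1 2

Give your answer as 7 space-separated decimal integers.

'v': a..z range, 26 + ord('v') − ord('a') = 47
'B': A..Z range, ord('B') − ord('A') = 1
'7': 0..9 range, 52 + ord('7') − ord('0') = 59
'w': a..z range, 26 + ord('w') − ord('a') = 48
's': a..z range, 26 + ord('s') − ord('a') = 44
'1': 0..9 range, 52 + ord('1') − ord('0') = 53
'2': 0..9 range, 52 + ord('2') − ord('0') = 54

Answer: 47 1 59 48 44 53 54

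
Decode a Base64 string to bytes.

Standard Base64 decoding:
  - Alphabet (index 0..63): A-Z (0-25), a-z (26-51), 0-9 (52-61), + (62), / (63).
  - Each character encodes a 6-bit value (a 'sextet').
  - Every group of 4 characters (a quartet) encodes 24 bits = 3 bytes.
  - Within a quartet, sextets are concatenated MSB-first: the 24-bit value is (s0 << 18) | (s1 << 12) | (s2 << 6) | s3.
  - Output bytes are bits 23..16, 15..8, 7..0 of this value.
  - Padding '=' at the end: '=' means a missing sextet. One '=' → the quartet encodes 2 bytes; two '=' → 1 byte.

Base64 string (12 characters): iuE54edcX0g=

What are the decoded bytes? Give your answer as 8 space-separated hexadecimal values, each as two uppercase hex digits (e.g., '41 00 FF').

Answer: 8A E1 39 E1 E7 5C 5F 48

Derivation:
After char 0 ('i'=34): chars_in_quartet=1 acc=0x22 bytes_emitted=0
After char 1 ('u'=46): chars_in_quartet=2 acc=0x8AE bytes_emitted=0
After char 2 ('E'=4): chars_in_quartet=3 acc=0x22B84 bytes_emitted=0
After char 3 ('5'=57): chars_in_quartet=4 acc=0x8AE139 -> emit 8A E1 39, reset; bytes_emitted=3
After char 4 ('4'=56): chars_in_quartet=1 acc=0x38 bytes_emitted=3
After char 5 ('e'=30): chars_in_quartet=2 acc=0xE1E bytes_emitted=3
After char 6 ('d'=29): chars_in_quartet=3 acc=0x3879D bytes_emitted=3
After char 7 ('c'=28): chars_in_quartet=4 acc=0xE1E75C -> emit E1 E7 5C, reset; bytes_emitted=6
After char 8 ('X'=23): chars_in_quartet=1 acc=0x17 bytes_emitted=6
After char 9 ('0'=52): chars_in_quartet=2 acc=0x5F4 bytes_emitted=6
After char 10 ('g'=32): chars_in_quartet=3 acc=0x17D20 bytes_emitted=6
Padding '=': partial quartet acc=0x17D20 -> emit 5F 48; bytes_emitted=8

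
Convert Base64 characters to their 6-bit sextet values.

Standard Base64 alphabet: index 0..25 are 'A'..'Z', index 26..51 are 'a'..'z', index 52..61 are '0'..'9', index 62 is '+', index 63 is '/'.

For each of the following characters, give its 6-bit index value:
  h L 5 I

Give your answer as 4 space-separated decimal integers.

'h': a..z range, 26 + ord('h') − ord('a') = 33
'L': A..Z range, ord('L') − ord('A') = 11
'5': 0..9 range, 52 + ord('5') − ord('0') = 57
'I': A..Z range, ord('I') − ord('A') = 8

Answer: 33 11 57 8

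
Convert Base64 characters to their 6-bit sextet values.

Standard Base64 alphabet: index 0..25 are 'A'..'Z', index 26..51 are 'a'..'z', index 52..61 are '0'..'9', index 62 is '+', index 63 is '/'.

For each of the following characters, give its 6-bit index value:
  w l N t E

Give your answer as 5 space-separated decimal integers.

Answer: 48 37 13 45 4

Derivation:
'w': a..z range, 26 + ord('w') − ord('a') = 48
'l': a..z range, 26 + ord('l') − ord('a') = 37
'N': A..Z range, ord('N') − ord('A') = 13
't': a..z range, 26 + ord('t') − ord('a') = 45
'E': A..Z range, ord('E') − ord('A') = 4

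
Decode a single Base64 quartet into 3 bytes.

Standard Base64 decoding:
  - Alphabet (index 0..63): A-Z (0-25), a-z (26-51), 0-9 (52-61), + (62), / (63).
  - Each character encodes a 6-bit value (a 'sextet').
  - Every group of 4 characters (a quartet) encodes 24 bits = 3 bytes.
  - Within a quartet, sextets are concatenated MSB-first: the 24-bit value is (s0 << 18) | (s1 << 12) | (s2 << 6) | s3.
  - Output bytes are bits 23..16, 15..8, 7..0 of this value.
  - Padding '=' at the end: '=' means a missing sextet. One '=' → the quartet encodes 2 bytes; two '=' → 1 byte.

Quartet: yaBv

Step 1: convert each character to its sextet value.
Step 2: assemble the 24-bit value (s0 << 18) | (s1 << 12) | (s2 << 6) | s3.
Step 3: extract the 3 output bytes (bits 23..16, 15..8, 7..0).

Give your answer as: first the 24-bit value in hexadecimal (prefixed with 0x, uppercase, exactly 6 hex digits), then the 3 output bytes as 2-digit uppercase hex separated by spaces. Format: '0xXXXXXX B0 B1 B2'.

Answer: 0xC9A06F C9 A0 6F

Derivation:
Sextets: y=50, a=26, B=1, v=47
24-bit: (50<<18) | (26<<12) | (1<<6) | 47
      = 0xC80000 | 0x01A000 | 0x000040 | 0x00002F
      = 0xC9A06F
Bytes: (v>>16)&0xFF=C9, (v>>8)&0xFF=A0, v&0xFF=6F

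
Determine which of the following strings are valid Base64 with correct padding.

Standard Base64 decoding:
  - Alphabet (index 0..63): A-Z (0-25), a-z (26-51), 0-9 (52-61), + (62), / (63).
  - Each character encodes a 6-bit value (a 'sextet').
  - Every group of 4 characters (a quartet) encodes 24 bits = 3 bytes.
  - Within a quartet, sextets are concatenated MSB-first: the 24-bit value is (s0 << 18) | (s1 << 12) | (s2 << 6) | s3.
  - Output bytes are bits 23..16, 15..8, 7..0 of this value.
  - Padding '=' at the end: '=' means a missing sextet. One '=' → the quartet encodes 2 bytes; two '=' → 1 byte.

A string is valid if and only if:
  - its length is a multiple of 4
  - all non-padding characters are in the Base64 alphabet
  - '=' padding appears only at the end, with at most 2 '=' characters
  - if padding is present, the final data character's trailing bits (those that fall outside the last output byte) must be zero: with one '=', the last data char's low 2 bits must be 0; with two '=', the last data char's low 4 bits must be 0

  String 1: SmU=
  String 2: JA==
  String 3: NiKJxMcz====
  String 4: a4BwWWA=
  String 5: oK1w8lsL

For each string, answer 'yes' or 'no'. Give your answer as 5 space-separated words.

String 1: 'SmU=' → valid
String 2: 'JA==' → valid
String 3: 'NiKJxMcz====' → invalid (4 pad chars (max 2))
String 4: 'a4BwWWA=' → valid
String 5: 'oK1w8lsL' → valid

Answer: yes yes no yes yes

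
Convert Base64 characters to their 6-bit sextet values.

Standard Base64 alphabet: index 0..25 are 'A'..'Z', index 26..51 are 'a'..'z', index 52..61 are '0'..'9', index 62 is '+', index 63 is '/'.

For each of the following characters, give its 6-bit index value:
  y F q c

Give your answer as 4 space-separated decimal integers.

'y': a..z range, 26 + ord('y') − ord('a') = 50
'F': A..Z range, ord('F') − ord('A') = 5
'q': a..z range, 26 + ord('q') − ord('a') = 42
'c': a..z range, 26 + ord('c') − ord('a') = 28

Answer: 50 5 42 28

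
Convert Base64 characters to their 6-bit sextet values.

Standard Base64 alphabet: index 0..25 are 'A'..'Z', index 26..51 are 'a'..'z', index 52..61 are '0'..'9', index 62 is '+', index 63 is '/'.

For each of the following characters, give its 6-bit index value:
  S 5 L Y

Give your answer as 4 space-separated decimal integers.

Answer: 18 57 11 24

Derivation:
'S': A..Z range, ord('S') − ord('A') = 18
'5': 0..9 range, 52 + ord('5') − ord('0') = 57
'L': A..Z range, ord('L') − ord('A') = 11
'Y': A..Z range, ord('Y') − ord('A') = 24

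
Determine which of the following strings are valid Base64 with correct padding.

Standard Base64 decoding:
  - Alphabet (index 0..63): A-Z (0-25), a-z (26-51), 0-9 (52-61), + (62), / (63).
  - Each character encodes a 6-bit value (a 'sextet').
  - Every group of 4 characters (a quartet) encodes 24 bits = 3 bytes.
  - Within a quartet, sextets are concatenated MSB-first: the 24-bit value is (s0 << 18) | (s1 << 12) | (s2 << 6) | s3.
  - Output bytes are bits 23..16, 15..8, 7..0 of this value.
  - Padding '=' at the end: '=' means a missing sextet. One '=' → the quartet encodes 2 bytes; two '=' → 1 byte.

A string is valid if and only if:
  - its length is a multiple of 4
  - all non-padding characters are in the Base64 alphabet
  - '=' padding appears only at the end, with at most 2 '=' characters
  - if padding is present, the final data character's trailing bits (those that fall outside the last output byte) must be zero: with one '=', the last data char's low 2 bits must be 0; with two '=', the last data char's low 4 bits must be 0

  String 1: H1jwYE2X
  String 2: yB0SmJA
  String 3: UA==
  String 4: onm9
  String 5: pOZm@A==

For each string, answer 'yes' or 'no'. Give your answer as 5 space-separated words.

String 1: 'H1jwYE2X' → valid
String 2: 'yB0SmJA' → invalid (len=7 not mult of 4)
String 3: 'UA==' → valid
String 4: 'onm9' → valid
String 5: 'pOZm@A==' → invalid (bad char(s): ['@'])

Answer: yes no yes yes no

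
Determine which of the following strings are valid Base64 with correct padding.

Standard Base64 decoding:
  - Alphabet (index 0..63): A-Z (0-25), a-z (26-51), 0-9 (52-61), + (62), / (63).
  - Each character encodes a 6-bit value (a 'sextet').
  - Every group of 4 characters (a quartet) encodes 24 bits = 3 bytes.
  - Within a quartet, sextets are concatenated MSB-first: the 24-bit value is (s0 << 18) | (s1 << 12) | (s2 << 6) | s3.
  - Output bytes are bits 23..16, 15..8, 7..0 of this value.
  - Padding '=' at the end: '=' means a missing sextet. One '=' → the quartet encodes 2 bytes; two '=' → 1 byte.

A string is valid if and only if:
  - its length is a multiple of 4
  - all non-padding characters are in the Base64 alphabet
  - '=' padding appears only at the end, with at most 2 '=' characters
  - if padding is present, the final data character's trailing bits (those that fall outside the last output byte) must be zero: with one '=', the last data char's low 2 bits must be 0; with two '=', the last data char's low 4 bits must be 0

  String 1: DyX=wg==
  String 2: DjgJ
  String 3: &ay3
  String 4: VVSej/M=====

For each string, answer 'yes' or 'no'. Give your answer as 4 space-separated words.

Answer: no yes no no

Derivation:
String 1: 'DyX=wg==' → invalid (bad char(s): ['=']; '=' in middle)
String 2: 'DjgJ' → valid
String 3: '&ay3' → invalid (bad char(s): ['&'])
String 4: 'VVSej/M=====' → invalid (5 pad chars (max 2))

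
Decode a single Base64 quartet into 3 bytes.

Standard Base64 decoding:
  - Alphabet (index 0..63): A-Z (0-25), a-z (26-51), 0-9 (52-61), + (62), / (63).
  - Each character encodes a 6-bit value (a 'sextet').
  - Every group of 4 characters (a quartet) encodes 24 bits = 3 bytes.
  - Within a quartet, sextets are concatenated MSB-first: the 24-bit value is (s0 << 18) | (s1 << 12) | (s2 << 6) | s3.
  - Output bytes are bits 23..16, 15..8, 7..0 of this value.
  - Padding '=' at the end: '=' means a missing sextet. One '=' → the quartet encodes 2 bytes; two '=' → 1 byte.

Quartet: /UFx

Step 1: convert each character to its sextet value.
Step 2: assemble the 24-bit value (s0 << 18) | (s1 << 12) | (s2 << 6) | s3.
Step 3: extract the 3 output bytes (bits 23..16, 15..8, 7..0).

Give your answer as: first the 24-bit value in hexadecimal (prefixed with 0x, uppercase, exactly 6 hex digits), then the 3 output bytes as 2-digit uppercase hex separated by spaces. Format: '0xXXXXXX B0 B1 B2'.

Sextets: /=63, U=20, F=5, x=49
24-bit: (63<<18) | (20<<12) | (5<<6) | 49
      = 0xFC0000 | 0x014000 | 0x000140 | 0x000031
      = 0xFD4171
Bytes: (v>>16)&0xFF=FD, (v>>8)&0xFF=41, v&0xFF=71

Answer: 0xFD4171 FD 41 71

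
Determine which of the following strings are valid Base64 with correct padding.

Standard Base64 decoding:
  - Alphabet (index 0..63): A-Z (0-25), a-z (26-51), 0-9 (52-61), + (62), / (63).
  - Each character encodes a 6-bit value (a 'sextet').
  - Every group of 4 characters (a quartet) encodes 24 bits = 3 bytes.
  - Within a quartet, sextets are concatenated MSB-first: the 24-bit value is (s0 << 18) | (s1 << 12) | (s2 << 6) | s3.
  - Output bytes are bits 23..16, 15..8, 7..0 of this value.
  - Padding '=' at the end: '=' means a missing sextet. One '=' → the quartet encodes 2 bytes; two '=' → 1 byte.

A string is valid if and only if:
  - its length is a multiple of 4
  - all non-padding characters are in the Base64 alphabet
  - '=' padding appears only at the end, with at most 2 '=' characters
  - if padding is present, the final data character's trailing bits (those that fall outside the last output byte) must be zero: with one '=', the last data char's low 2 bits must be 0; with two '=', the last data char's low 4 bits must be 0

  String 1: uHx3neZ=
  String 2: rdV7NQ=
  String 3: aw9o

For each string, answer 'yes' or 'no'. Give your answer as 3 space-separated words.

String 1: 'uHx3neZ=' → invalid (bad trailing bits)
String 2: 'rdV7NQ=' → invalid (len=7 not mult of 4)
String 3: 'aw9o' → valid

Answer: no no yes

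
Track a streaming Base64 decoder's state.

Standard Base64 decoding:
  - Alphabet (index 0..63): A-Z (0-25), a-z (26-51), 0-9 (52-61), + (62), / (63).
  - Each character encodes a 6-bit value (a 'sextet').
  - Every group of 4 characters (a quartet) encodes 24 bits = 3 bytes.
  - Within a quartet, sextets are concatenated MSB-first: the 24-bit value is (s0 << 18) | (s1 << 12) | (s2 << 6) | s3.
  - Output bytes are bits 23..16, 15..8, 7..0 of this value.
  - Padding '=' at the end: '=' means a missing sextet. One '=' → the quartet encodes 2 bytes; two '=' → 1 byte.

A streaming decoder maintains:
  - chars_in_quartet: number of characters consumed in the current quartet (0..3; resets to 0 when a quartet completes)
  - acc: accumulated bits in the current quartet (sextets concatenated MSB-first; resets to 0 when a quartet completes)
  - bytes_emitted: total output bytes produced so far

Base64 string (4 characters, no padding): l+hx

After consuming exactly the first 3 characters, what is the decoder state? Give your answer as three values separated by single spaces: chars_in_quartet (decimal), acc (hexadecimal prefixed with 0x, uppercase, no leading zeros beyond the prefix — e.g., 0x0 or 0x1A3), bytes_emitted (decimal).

Answer: 3 0x25FA1 0

Derivation:
After char 0 ('l'=37): chars_in_quartet=1 acc=0x25 bytes_emitted=0
After char 1 ('+'=62): chars_in_quartet=2 acc=0x97E bytes_emitted=0
After char 2 ('h'=33): chars_in_quartet=3 acc=0x25FA1 bytes_emitted=0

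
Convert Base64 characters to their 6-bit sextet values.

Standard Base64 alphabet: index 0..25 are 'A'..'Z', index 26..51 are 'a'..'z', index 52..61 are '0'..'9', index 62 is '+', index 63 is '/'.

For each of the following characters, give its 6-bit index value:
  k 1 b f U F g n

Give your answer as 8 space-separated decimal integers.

Answer: 36 53 27 31 20 5 32 39

Derivation:
'k': a..z range, 26 + ord('k') − ord('a') = 36
'1': 0..9 range, 52 + ord('1') − ord('0') = 53
'b': a..z range, 26 + ord('b') − ord('a') = 27
'f': a..z range, 26 + ord('f') − ord('a') = 31
'U': A..Z range, ord('U') − ord('A') = 20
'F': A..Z range, ord('F') − ord('A') = 5
'g': a..z range, 26 + ord('g') − ord('a') = 32
'n': a..z range, 26 + ord('n') − ord('a') = 39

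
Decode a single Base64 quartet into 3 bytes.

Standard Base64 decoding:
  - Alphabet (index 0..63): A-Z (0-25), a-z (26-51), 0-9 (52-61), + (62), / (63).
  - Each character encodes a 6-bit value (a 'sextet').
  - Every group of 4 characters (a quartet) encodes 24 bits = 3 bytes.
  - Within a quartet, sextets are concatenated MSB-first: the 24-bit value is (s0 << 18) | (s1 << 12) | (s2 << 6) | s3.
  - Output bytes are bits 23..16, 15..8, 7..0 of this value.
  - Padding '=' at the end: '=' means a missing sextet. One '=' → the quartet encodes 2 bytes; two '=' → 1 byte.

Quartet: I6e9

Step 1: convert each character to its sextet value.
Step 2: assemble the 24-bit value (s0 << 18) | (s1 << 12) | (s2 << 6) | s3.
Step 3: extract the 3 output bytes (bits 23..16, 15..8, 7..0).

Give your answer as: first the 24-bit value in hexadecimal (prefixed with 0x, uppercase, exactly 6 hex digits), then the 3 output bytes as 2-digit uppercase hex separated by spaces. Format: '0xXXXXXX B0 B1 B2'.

Answer: 0x23A7BD 23 A7 BD

Derivation:
Sextets: I=8, 6=58, e=30, 9=61
24-bit: (8<<18) | (58<<12) | (30<<6) | 61
      = 0x200000 | 0x03A000 | 0x000780 | 0x00003D
      = 0x23A7BD
Bytes: (v>>16)&0xFF=23, (v>>8)&0xFF=A7, v&0xFF=BD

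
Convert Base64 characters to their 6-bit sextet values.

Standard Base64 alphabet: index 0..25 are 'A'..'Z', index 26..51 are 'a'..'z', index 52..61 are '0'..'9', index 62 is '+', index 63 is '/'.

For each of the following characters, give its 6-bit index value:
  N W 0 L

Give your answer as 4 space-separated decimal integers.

Answer: 13 22 52 11

Derivation:
'N': A..Z range, ord('N') − ord('A') = 13
'W': A..Z range, ord('W') − ord('A') = 22
'0': 0..9 range, 52 + ord('0') − ord('0') = 52
'L': A..Z range, ord('L') − ord('A') = 11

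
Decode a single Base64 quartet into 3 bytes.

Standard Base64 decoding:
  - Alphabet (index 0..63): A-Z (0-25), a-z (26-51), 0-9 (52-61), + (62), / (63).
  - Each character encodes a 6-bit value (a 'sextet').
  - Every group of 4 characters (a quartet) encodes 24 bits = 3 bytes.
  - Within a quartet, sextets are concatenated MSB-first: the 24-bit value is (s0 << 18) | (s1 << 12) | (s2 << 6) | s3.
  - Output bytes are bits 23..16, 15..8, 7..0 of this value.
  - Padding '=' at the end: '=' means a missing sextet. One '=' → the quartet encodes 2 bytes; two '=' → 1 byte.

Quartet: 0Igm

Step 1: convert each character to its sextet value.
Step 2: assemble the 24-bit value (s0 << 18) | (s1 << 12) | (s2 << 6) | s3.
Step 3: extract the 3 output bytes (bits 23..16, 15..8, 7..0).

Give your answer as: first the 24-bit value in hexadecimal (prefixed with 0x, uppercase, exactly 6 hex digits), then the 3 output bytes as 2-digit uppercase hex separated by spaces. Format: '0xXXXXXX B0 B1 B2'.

Sextets: 0=52, I=8, g=32, m=38
24-bit: (52<<18) | (8<<12) | (32<<6) | 38
      = 0xD00000 | 0x008000 | 0x000800 | 0x000026
      = 0xD08826
Bytes: (v>>16)&0xFF=D0, (v>>8)&0xFF=88, v&0xFF=26

Answer: 0xD08826 D0 88 26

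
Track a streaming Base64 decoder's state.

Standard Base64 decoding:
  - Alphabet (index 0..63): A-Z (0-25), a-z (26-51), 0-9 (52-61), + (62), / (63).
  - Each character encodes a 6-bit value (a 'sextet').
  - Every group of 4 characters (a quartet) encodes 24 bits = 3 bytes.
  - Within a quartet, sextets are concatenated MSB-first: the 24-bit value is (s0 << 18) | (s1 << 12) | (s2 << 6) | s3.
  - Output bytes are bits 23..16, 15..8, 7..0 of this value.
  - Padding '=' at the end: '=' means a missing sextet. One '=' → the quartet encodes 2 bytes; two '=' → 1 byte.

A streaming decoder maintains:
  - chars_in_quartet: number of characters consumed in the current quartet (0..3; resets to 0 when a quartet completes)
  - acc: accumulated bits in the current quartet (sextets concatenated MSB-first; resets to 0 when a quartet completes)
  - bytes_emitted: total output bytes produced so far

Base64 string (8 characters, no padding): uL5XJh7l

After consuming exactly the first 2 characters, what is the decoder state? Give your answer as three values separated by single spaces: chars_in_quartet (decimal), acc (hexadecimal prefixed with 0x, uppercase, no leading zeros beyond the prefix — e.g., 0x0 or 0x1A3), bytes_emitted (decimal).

Answer: 2 0xB8B 0

Derivation:
After char 0 ('u'=46): chars_in_quartet=1 acc=0x2E bytes_emitted=0
After char 1 ('L'=11): chars_in_quartet=2 acc=0xB8B bytes_emitted=0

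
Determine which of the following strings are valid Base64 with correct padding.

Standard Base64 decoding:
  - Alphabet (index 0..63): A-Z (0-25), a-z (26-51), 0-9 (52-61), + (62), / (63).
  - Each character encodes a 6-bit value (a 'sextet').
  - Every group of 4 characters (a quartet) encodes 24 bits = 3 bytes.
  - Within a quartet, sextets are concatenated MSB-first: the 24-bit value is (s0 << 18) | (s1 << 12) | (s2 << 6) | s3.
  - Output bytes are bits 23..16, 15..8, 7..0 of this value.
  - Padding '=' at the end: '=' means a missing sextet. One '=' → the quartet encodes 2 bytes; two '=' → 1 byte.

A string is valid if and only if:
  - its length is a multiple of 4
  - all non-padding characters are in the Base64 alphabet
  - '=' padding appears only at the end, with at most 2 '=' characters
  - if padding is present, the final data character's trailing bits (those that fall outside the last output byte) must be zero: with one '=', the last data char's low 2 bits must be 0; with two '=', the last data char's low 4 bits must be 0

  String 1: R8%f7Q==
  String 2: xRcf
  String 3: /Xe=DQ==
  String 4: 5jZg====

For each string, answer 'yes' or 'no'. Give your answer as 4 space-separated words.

Answer: no yes no no

Derivation:
String 1: 'R8%f7Q==' → invalid (bad char(s): ['%'])
String 2: 'xRcf' → valid
String 3: '/Xe=DQ==' → invalid (bad char(s): ['=']; '=' in middle)
String 4: '5jZg====' → invalid (4 pad chars (max 2))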